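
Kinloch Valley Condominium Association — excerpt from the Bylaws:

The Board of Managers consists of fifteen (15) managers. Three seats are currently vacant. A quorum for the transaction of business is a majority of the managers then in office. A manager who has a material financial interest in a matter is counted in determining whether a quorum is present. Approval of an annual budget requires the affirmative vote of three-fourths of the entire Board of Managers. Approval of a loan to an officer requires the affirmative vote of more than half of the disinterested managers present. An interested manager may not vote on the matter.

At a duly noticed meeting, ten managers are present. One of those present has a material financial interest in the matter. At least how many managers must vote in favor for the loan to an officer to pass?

5

The loan to an officer requires a majority of the disinterested managers present (10 − 1 = 9).
A majority of 9 is 5.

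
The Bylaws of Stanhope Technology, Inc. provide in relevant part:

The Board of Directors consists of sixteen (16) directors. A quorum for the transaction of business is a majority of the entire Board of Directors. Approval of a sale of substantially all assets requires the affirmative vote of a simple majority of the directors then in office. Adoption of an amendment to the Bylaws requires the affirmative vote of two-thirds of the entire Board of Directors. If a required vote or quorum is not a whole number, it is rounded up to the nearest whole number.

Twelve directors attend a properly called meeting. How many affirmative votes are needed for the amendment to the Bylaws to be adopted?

11

The amendment to the Bylaws requires two-thirds of the entire Board of Directors (16).
2/3 of 16 = 10.67, rounded up to 11.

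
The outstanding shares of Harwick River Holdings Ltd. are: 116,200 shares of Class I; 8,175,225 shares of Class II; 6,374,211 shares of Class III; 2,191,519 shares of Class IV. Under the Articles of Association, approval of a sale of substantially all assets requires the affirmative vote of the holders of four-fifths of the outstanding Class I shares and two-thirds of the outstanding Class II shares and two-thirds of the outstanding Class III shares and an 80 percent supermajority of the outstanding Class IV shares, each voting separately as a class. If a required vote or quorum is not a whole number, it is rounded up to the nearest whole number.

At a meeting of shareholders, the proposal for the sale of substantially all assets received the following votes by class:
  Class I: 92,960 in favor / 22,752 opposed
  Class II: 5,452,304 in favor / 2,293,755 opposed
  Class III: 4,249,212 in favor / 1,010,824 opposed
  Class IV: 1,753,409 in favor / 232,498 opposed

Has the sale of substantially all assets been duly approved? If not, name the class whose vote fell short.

Class I: 4/5 of 116200 = 92960; 92,960 required, 92,960 in favor — approved.
Class II: 2/3 of 8175225 = 5450150; 5,450,150 required, 5,452,304 in favor — approved.
Class III: 2/3 of 6374211 = 4249474; 4,249,474 required, 4,249,212 in favor — not approved.
Class IV: 4/5 of 2191519 = 1753215.20, rounded up to 1753216; 1,753,216 required, 1,753,409 in favor — approved.

Not approved — the Class III shares did not give the required vote.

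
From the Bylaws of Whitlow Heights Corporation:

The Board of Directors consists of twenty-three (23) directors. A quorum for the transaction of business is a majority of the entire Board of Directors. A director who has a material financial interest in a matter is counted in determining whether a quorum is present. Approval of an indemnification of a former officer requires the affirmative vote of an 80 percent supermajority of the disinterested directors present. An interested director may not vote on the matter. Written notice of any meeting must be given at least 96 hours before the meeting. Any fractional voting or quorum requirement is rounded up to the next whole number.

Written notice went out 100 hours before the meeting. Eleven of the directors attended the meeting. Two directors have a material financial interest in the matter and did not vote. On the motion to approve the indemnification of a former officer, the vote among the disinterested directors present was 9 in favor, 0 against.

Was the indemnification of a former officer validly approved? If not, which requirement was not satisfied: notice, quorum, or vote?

Notice: 100 hours given; 96 required (100 ≥ 96). Satisfied.
Quorum: 11 present (interested directors count toward quorum); quorum is 12. Not satisfied.
Vote: the indemnification of a former officer requires four-fifths of the disinterested directors present (11 − 2 = 9). 4/5 of 9 = 7.20, rounded up to 8, so 8 affirmative votes are needed; 9 voted in favor. Satisfied. (Moot — without a quorum no business can be validly transacted.)

Invalid — quorum requirement not satisfied.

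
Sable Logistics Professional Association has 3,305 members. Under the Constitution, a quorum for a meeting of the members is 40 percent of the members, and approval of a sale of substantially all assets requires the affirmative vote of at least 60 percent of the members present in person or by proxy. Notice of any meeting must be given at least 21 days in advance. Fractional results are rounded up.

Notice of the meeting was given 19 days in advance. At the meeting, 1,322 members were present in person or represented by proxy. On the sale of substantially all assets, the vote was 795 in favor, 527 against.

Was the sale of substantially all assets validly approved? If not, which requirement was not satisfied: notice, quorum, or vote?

Notice: 19 days given; 21 required. Not satisfied.
Quorum: 40% of 3,305 = 1,322; 1,322 present. Satisfied.
Vote: requires three-fifths of those present (1,322); 3/5 of 1322 = 793.20, rounded up to 794, so 794 needed; 795 in favor. Satisfied.

Invalid — notice requirement not satisfied.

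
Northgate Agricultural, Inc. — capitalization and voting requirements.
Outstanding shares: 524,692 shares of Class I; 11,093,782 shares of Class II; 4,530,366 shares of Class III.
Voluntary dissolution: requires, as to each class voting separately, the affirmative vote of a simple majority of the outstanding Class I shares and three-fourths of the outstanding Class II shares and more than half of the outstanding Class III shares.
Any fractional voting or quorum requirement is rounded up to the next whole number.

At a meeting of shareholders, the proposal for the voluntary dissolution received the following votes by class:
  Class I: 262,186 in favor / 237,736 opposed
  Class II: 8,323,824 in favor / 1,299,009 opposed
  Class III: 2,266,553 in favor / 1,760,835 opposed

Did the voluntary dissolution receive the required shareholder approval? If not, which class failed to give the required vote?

Class I: a majority of 524692 is 262347; 262,347 required, 262,186 in favor — not approved.
Class II: 3/4 of 11093782 = 8320336.50, rounded up to 8320337; 8,320,337 required, 8,323,824 in favor — approved.
Class III: a majority of 4530366 is 2265184; 2,265,184 required, 2,266,553 in favor — approved.

Not approved — the Class I shares did not give the required vote.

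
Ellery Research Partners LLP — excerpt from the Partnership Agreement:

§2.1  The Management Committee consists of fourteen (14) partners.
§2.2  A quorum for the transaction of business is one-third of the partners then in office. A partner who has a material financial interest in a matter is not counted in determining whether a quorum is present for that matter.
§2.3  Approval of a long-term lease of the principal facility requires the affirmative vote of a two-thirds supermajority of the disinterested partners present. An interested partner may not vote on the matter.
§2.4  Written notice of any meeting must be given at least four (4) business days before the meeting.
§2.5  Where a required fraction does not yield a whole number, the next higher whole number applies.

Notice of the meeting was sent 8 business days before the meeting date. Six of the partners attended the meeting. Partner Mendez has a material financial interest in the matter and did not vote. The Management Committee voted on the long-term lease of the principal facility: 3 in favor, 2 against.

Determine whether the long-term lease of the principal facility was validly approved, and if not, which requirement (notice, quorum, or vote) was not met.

Notice: 8 business days given; 4 required (8 ≥ 4). Satisfied.
Quorum: 6 present, but the 1 interested partner does not count, leaving 5. Quorum is 5. Satisfied.
Vote: the long-term lease of the principal facility requires two-thirds of the disinterested partners present (6 − 1 = 5). 2/3 of 5 = 3.33, rounded up to 4, so 4 affirmative votes are needed; 3 voted in favor. Not satisfied.

Invalid — vote requirement not satisfied.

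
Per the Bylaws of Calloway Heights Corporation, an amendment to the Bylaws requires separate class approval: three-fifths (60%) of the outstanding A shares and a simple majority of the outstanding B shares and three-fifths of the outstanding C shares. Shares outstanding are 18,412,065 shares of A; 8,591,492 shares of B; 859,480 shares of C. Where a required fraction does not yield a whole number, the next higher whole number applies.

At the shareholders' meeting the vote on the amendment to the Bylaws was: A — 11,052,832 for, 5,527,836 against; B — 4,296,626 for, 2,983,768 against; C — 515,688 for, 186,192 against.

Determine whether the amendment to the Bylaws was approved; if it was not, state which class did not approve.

A: 3/5 of 18412065 = 11047239; 11,047,239 required, 11,052,832 in favor — approved.
B: a majority of 8591492 is 4295747; 4,295,747 required, 4,296,626 in favor — approved.
C: 3/5 of 859480 = 515688; 515,688 required, 515,688 in favor — approved.

Approved — every class gave the required vote.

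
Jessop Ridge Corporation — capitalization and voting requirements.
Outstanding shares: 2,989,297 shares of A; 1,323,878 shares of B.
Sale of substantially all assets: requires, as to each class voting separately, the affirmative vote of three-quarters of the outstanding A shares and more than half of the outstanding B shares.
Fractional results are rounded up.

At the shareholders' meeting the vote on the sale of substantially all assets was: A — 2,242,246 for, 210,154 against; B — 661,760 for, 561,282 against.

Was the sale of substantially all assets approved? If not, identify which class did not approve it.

Not approved — the B shares did not give the required vote.

A: 3/4 of 2989297 = 2241972.75, rounded up to 2241973; 2,241,973 required, 2,242,246 in favor — approved.
B: a majority of 1323878 is 661940; 661,940 required, 661,760 in favor — not approved.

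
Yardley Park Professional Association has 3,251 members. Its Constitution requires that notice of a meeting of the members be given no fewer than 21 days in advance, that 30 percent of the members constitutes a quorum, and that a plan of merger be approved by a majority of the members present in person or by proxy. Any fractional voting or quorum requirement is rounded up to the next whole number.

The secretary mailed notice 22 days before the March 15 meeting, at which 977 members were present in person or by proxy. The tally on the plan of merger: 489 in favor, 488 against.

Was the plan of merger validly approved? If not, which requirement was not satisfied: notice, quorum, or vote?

Valid — all requirements satisfied.

Notice: 22 days given; 21 required. Satisfied.
Quorum: 30% of 3,251 = 975.30, rounded up to 976; 977 present. Satisfied.
Vote: requires a majority of those present (977); a majority of 977 is 489, so 489 needed; 489 in favor. Satisfied.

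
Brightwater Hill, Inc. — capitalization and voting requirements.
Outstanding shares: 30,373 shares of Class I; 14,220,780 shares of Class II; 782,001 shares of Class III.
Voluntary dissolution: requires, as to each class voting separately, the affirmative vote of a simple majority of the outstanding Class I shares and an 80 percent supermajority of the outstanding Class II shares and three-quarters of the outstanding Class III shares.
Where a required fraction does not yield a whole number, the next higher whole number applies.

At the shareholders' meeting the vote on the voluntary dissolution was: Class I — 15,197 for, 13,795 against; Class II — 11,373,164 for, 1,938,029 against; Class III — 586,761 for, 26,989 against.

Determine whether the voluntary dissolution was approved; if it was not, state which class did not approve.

Class I: a majority of 30373 is 15187; 15,187 required, 15,197 in favor — approved.
Class II: 4/5 of 14220780 = 11376624; 11,376,624 required, 11,373,164 in favor — not approved.
Class III: 3/4 of 782001 = 586500.75, rounded up to 586501; 586,501 required, 586,761 in favor — approved.

Not approved — the Class II shares did not give the required vote.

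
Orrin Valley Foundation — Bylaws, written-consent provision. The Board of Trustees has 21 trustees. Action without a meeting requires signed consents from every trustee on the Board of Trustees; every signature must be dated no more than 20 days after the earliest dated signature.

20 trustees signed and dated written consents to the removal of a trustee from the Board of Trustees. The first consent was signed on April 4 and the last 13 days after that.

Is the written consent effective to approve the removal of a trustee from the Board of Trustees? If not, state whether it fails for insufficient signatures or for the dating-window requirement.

Not effective — insufficient signatures.

Signatures required: the unanimous vote of 21 — unanimous means all 21, so 21 needed; 20 signed. Insufficient.
Dating window: the latest signature is 13 days after the earliest; the limit is 20 days. Within the window.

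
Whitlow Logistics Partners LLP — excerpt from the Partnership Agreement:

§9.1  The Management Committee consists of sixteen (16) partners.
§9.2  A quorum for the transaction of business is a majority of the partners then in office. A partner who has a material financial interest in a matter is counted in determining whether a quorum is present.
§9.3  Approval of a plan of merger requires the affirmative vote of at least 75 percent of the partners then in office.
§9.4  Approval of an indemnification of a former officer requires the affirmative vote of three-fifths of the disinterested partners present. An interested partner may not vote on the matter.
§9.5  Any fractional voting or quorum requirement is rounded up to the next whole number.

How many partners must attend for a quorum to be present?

9

A majority of 16 is 9.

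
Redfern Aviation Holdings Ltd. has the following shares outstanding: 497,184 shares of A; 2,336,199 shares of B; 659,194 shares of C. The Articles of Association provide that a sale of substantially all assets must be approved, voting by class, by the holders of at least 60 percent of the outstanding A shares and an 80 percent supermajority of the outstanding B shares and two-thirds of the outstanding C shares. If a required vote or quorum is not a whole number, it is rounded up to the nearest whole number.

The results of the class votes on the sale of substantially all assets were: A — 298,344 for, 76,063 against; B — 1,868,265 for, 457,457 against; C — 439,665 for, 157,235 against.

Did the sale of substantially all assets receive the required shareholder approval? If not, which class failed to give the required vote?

A: 3/5 of 497184 = 298310.40, rounded up to 298311; 298,311 required, 298,344 in favor — approved.
B: 4/5 of 2336199 = 1868959.20, rounded up to 1868960; 1,868,960 required, 1,868,265 in favor — not approved.
C: 2/3 of 659194 = 439462.67, rounded up to 439463; 439,463 required, 439,665 in favor — approved.

Not approved — the B shares did not give the required vote.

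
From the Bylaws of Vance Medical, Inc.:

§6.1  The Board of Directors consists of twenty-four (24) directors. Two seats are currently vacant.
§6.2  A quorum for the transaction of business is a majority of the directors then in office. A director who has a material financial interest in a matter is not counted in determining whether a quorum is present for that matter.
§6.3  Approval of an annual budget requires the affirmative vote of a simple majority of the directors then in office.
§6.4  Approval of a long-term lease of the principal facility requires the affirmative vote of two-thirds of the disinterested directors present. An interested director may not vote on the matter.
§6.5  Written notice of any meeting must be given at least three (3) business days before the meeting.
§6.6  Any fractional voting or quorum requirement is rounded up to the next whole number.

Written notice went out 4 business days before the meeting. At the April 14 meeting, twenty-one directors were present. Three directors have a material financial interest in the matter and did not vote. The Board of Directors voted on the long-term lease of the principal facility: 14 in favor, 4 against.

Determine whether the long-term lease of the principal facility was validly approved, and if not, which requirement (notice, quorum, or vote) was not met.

Notice: 4 business days given; 3 required (4 ≥ 3). Satisfied.
Quorum: 21 present, but the 3 interested directors do not count, leaving 18. Quorum is 12. Satisfied.
Vote: the long-term lease of the principal facility requires two-thirds of the disinterested directors present (21 − 3 = 18). 2/3 of 18 = 12, so 12 affirmative votes are needed; 14 voted in favor. Satisfied.

Valid — all requirements satisfied.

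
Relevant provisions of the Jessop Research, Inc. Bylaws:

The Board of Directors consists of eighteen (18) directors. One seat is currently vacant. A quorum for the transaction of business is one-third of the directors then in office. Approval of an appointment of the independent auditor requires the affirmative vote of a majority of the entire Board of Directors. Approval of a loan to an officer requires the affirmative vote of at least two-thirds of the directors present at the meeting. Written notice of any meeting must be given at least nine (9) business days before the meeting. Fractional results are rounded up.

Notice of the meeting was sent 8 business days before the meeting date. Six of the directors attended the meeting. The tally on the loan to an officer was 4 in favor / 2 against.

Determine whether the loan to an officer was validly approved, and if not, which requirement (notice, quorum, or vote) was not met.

Invalid — notice requirement not satisfied.

Notice: 8 business days given; 9 required (8 < 9). Not satisfied.
Quorum: 6 present; quorum is 6. Satisfied.
Vote: the loan to an officer requires two-thirds of the directors present (6). 2/3 of 6 = 4, so 4 affirmative votes are needed; 4 voted in favor. Satisfied.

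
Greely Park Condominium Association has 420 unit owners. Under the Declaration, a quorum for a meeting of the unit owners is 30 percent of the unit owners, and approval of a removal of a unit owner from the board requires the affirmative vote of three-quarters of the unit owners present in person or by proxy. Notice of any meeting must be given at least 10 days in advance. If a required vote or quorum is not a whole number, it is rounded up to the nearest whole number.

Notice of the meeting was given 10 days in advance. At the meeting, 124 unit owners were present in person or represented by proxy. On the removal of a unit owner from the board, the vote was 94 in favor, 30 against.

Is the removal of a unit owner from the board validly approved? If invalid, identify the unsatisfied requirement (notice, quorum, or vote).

Invalid — quorum requirement not satisfied.

Notice: 10 days given; 10 required. Satisfied.
Quorum: 30% of 420 = 126; 124 present. Not satisfied.
Vote: requires three-fourths of those present (124); 3/4 of 124 = 93, so 93 needed; 94 in favor. Satisfied.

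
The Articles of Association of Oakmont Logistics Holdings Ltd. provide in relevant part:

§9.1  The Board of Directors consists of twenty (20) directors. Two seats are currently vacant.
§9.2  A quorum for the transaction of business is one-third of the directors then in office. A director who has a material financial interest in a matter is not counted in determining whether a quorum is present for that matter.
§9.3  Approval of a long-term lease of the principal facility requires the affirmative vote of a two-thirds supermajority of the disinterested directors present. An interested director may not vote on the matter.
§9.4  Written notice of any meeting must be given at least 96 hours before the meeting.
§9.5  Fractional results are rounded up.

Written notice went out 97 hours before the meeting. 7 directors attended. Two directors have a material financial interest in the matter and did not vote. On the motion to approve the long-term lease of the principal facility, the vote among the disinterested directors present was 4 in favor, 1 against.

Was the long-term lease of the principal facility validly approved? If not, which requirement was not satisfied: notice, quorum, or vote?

Invalid — quorum requirement not satisfied.

Notice: 97 hours given; 96 required (97 ≥ 96). Satisfied.
Quorum: 7 present, but the 2 interested directors do not count, leaving 5. Quorum is 6. Not satisfied.
Vote: the long-term lease of the principal facility requires two-thirds of the disinterested directors present (7 − 2 = 5). 2/3 of 5 = 3.33, rounded up to 4, so 4 affirmative votes are needed; 4 voted in favor. Satisfied. (Moot — without a quorum no business can be validly transacted.)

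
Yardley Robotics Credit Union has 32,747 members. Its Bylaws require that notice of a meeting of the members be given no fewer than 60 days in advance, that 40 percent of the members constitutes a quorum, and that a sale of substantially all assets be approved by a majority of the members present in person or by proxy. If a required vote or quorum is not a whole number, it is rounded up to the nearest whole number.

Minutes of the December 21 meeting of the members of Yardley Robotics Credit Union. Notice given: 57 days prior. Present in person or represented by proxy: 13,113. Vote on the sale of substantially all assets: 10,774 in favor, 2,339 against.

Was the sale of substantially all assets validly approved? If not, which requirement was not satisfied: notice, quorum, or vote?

Notice: 57 days given; 60 required. Not satisfied.
Quorum: 40% of 32,747 = 13,098.80, rounded up to 13,099; 13,113 present. Satisfied.
Vote: requires a majority of those present (13,113); a majority of 13113 is 6557, so 6,557 needed; 10,774 in favor. Satisfied.

Invalid — notice requirement not satisfied.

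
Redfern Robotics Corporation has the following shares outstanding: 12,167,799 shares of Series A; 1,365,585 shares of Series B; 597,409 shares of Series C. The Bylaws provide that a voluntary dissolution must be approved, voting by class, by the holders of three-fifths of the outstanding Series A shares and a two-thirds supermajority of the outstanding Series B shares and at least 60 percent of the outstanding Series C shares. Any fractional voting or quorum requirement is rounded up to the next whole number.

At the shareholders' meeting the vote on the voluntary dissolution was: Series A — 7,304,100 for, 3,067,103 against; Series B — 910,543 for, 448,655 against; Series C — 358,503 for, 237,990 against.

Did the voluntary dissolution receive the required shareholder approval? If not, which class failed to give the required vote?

Series A: 3/5 of 12167799 = 7300679.40, rounded up to 7300680; 7,300,680 required, 7,304,100 in favor — approved.
Series B: 2/3 of 1365585 = 910390; 910,390 required, 910,543 in favor — approved.
Series C: 3/5 of 597409 = 358445.40, rounded up to 358446; 358,446 required, 358,503 in favor — approved.

Approved — every class gave the required vote.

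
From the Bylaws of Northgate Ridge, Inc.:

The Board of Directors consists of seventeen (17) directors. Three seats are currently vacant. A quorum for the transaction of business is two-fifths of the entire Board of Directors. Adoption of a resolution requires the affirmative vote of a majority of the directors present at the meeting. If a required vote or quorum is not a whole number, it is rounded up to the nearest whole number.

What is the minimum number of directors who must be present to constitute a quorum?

7

2/5 of 17 = 6.80, rounded up to 7.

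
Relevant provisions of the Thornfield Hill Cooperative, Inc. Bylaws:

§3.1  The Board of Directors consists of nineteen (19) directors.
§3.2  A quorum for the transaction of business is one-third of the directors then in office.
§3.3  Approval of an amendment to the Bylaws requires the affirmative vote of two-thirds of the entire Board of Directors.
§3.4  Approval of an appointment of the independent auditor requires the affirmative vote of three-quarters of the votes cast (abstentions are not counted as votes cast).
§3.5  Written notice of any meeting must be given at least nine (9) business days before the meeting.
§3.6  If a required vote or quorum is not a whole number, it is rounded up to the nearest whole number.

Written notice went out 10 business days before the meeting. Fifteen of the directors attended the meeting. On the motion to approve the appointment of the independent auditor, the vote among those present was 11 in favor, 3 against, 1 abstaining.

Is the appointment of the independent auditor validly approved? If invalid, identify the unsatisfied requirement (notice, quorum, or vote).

Valid — all requirements satisfied.

Notice: 10 business days given; 9 required (10 ≥ 9). Satisfied.
Quorum: 15 present; quorum is 7. Satisfied.
Vote: the appointment of the independent auditor requires three-fourths of the votes cast (15 present − 1 abstaining = 14). 3/4 of 14 = 10.50, rounded up to 11, so 11 affirmative votes are needed; 11 voted in favor. Satisfied.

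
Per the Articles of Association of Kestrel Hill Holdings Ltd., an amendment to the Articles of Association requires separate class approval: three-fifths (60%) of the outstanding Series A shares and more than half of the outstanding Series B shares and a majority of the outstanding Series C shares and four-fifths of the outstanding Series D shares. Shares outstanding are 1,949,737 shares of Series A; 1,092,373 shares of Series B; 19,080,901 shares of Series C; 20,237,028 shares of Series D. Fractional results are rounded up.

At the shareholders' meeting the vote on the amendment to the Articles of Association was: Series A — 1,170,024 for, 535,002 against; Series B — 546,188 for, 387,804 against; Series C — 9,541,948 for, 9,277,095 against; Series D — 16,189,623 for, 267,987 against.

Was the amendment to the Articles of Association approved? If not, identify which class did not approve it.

Approved — every class gave the required vote.

Series A: 3/5 of 1949737 = 1169842.20, rounded up to 1169843; 1,169,843 required, 1,170,024 in favor — approved.
Series B: a majority of 1092373 is 546187; 546,187 required, 546,188 in favor — approved.
Series C: a majority of 19080901 is 9540451; 9,540,451 required, 9,541,948 in favor — approved.
Series D: 4/5 of 20237028 = 16189622.40, rounded up to 16189623; 16,189,623 required, 16,189,623 in favor — approved.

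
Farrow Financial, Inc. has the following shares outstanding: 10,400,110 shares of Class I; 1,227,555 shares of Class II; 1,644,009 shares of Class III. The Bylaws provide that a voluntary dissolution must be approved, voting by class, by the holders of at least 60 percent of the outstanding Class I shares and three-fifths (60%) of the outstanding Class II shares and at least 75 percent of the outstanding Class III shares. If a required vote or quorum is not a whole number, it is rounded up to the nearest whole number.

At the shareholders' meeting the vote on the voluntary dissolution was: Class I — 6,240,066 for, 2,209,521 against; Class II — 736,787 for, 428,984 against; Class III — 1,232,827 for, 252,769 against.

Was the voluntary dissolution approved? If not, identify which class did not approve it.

Class I: 3/5 of 10400110 = 6240066; 6,240,066 required, 6,240,066 in favor — approved.
Class II: 3/5 of 1227555 = 736533; 736,533 required, 736,787 in favor — approved.
Class III: 3/4 of 1644009 = 1233006.75, rounded up to 1233007; 1,233,007 required, 1,232,827 in favor — not approved.

Not approved — the Class III shares did not give the required vote.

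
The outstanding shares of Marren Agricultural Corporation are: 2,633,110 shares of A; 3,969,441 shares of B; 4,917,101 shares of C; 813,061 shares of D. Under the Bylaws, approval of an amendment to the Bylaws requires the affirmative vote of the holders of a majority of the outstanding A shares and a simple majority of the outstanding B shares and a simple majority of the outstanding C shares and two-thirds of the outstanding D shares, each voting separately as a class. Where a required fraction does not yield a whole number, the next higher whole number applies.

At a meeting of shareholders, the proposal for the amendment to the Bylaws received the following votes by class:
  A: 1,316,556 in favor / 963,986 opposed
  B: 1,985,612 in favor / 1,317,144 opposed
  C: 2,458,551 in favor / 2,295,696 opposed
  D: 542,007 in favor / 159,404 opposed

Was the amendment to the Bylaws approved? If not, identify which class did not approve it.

A: a majority of 2633110 is 1316556; 1,316,556 required, 1,316,556 in favor — approved.
B: a majority of 3969441 is 1984721; 1,984,721 required, 1,985,612 in favor — approved.
C: a majority of 4917101 is 2458551; 2,458,551 required, 2,458,551 in favor — approved.
D: 2/3 of 813061 = 542040.67, rounded up to 542041; 542,041 required, 542,007 in favor — not approved.

Not approved — the D shares did not give the required vote.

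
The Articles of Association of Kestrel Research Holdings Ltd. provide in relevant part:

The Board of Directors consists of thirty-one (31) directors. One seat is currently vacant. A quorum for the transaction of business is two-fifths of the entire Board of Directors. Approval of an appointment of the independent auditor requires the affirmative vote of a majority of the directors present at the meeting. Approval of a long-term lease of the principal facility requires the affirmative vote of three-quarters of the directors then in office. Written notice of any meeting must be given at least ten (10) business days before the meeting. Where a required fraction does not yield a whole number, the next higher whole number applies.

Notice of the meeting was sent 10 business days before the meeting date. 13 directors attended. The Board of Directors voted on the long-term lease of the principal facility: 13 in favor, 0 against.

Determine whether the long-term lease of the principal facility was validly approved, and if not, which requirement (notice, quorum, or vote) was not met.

Notice: 10 business days given; 10 required (10 ≥ 10). Satisfied.
Quorum: 13 present; quorum is 13. Satisfied.
Vote: the long-term lease of the principal facility requires three-fourths of the directors then in office (30). 3/4 of 30 = 22.50, rounded up to 23, so 23 affirmative votes are needed; 13 voted in favor. Not satisfied.

Invalid — vote requirement not satisfied.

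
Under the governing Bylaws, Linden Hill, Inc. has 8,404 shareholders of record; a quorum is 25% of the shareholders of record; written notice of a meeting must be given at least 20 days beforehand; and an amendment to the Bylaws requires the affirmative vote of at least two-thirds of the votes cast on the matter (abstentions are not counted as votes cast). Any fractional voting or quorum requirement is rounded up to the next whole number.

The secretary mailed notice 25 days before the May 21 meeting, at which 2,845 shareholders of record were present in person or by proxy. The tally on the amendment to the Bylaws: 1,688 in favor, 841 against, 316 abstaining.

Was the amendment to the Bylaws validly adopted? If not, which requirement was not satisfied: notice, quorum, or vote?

Notice: 25 days given; 20 required. Satisfied.
Quorum: 25% of 8,404 = 2,101; 2,845 present. Satisfied.
Vote: requires two-thirds of the votes cast (2,845 − 316 abstaining = 2,529); 2/3 of 2529 = 1686, so 1,686 needed; 1,688 in favor. Satisfied.

Valid — all requirements satisfied.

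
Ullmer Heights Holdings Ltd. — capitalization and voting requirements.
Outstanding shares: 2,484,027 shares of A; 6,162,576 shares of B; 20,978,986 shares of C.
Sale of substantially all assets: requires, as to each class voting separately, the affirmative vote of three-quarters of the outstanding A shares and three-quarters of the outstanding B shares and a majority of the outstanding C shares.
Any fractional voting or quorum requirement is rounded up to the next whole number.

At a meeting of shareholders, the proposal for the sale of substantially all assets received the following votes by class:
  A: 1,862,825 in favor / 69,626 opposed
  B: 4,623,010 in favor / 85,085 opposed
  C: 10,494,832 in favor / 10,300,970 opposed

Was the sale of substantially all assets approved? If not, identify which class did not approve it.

A: 3/4 of 2484027 = 1863020.25, rounded up to 1863021; 1,863,021 required, 1,862,825 in favor — not approved.
B: 3/4 of 6162576 = 4621932; 4,621,932 required, 4,623,010 in favor — approved.
C: a majority of 20978986 is 10489494; 10,489,494 required, 10,494,832 in favor — approved.

Not approved — the A shares did not give the required vote.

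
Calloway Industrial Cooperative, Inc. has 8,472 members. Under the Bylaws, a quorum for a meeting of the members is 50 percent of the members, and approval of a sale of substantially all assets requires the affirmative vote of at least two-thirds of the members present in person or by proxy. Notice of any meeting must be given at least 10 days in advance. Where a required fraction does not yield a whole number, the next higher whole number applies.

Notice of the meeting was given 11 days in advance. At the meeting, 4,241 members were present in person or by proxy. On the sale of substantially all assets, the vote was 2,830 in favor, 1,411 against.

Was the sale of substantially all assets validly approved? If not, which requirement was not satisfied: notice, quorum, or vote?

Notice: 11 days given; 10 required. Satisfied.
Quorum: 50% of 8,472 = 4,236; 4,241 present. Satisfied.
Vote: requires two-thirds of those present (4,241); 2/3 of 4241 = 2827.33, rounded up to 2828, so 2,828 needed; 2,830 in favor. Satisfied.

Valid — all requirements satisfied.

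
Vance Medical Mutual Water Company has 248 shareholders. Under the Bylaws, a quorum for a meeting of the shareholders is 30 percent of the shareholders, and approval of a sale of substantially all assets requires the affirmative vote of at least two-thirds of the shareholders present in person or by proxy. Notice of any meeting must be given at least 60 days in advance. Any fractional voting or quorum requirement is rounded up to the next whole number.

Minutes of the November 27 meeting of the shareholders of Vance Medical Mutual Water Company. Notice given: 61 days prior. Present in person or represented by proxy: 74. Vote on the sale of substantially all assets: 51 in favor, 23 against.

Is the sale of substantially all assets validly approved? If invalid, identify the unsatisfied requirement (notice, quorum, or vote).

Invalid — quorum requirement not satisfied.

Notice: 61 days given; 60 required. Satisfied.
Quorum: 30% of 248 = 74.40, rounded up to 75; 74 present. Not satisfied.
Vote: requires two-thirds of those present (74); 2/3 of 74 = 49.33, rounded up to 50, so 50 needed; 51 in favor. Satisfied.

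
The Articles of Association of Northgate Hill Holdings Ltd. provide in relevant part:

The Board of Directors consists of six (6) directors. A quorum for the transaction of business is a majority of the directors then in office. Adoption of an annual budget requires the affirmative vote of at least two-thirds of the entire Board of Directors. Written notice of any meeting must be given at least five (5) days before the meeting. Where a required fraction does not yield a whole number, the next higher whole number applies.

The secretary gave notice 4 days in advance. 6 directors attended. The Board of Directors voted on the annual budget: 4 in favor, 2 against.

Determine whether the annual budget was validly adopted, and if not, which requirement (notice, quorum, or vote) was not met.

Notice: 4 days given; 5 required (4 < 5). Not satisfied.
Quorum: 6 present; quorum is 4. Satisfied.
Vote: the annual budget requires two-thirds of the entire Board of Directors (6). 2/3 of 6 = 4, so 4 affirmative votes are needed; 4 voted in favor. Satisfied.

Invalid — notice requirement not satisfied.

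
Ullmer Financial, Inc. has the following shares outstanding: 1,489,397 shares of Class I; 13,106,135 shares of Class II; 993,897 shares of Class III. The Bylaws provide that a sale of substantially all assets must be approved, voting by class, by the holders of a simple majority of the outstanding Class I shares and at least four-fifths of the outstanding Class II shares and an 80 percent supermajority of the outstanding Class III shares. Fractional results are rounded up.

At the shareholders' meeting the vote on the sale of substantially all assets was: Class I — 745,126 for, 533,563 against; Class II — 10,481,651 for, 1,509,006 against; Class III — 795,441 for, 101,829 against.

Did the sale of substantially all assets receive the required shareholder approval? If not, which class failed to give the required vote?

Class I: a majority of 1489397 is 744699; 744,699 required, 745,126 in favor — approved.
Class II: 4/5 of 13106135 = 10484908; 10,484,908 required, 10,481,651 in favor — not approved.
Class III: 4/5 of 993897 = 795117.60, rounded up to 795118; 795,118 required, 795,441 in favor — approved.

Not approved — the Class II shares did not give the required vote.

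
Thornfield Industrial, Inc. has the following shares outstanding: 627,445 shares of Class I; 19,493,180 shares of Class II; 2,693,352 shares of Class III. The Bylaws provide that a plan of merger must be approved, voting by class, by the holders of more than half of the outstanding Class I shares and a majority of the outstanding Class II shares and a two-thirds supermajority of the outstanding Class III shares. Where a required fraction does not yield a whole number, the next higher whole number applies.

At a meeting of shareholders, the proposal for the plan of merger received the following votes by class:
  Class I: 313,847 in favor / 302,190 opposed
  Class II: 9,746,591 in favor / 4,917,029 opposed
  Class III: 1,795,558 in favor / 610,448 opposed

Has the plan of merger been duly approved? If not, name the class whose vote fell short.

Not approved — the Class III shares did not give the required vote.

Class I: a majority of 627445 is 313723; 313,723 required, 313,847 in favor — approved.
Class II: a majority of 19493180 is 9746591; 9,746,591 required, 9,746,591 in favor — approved.
Class III: 2/3 of 2693352 = 1795568; 1,795,568 required, 1,795,558 in favor — not approved.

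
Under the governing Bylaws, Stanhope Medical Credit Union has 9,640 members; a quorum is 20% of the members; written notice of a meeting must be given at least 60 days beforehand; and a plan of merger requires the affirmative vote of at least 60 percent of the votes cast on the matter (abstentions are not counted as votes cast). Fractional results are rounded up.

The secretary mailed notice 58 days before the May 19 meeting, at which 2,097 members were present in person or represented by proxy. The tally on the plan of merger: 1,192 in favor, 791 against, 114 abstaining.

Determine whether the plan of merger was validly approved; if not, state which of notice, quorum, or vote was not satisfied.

Invalid — notice requirement not satisfied.

Notice: 58 days given; 60 required. Not satisfied.
Quorum: 20% of 9,640 = 1,928; 2,097 present. Satisfied.
Vote: requires three-fifths of the votes cast (2,097 − 114 abstaining = 1,983); 3/5 of 1983 = 1189.80, rounded up to 1190, so 1,190 needed; 1,192 in favor. Satisfied.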